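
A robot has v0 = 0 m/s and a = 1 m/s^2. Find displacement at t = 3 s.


Given: v0 = 0 m/s, a = 1 m/s^2, t = 3 s
Using s = v0*t + (1/2)*a*t^2
s = 0*3 + (1/2)*1*3^2
s = 0 + (1/2)*9
s = 0 + 9/2
s = 9/2

9/2 m


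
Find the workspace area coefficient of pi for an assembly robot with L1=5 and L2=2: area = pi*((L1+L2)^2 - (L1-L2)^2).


Given: L1 = 5, L2 = 2
(L1+L2)^2 = (7)^2 = 49
(L1-L2)^2 = (3)^2 = 9
Difference = 49 - 9 = 40
This equals 4*L1*L2 = 4*5*2 = 40
Workspace area = 40*pi

40


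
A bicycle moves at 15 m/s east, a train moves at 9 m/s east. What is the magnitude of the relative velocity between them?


Given: v_A = 15 m/s east, v_B = 9 m/s east
Both move in the same direction; relative speed = |v_A - v_B|
|15 - 9| = |6|
= 6 m/s

6 m/s


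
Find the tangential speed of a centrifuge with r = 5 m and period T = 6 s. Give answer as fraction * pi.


Given: radius r = 5 m, period T = 6 s
Using v = 2*pi*r / T
v = 2*pi*5 / 6
v = 10*pi / 6
v = 5/3*pi m/s

5/3*pi m/s


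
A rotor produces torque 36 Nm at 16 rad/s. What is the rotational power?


Given: tau = 36 Nm, omega = 16 rad/s
Using P = tau * omega
P = 36 * 16
P = 576 W

576 W


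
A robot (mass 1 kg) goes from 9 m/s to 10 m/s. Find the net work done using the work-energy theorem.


Given: m = 1 kg, v0 = 9 m/s, v = 10 m/s
Using W = (1/2)*m*(v^2 - v0^2)
v^2 = 10^2 = 100
v0^2 = 9^2 = 81
v^2 - v0^2 = 100 - 81 = 19
W = (1/2)*1*19 = 19/2 J

19/2 J


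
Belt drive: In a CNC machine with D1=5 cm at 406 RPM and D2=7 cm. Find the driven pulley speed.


Given: D1 = 5 cm, w1 = 406 RPM, D2 = 7 cm
Using D1*w1 = D2*w2
w2 = D1*w1 / D2
w2 = 5*406 / 7
w2 = 2030 / 7
w2 = 290 RPM

290 RPM


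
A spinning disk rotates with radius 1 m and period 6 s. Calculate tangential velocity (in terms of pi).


Given: radius r = 1 m, period T = 6 s
Using v = 2*pi*r / T
v = 2*pi*1 / 6
v = 2*pi / 6
v = 1/3*pi m/s

1/3*pi m/s


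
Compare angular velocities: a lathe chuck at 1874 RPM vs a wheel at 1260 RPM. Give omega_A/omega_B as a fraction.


Given: RPM_A = 1874, RPM_B = 1260
omega = 2*pi*RPM/60, so omega_A/omega_B = RPM_A / RPM_B
omega_A/omega_B = 1874 / 1260
omega_A/omega_B = 937/630

937/630


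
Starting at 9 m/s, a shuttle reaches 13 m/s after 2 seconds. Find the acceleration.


Given: initial velocity v0 = 9 m/s, final velocity v = 13 m/s, time t = 2 s
Using a = (v - v0) / t
a = (13 - 9) / 2
a = 4 / 2
a = 2 m/s^2

2 m/s^2


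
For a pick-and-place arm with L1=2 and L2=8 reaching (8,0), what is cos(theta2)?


Given: L1 = 2, L2 = 8, target (x, y) = (8, 0)
Using cos(theta2) = (x^2 + y^2 - L1^2 - L2^2) / (2*L1*L2)
x^2 + y^2 = 8^2 + 0 = 64
L1^2 + L2^2 = 4 + 64 = 68
Numerator = 64 - 68 = -4
Denominator = 2*2*8 = 32
cos(theta2) = -4/32 = -1/8

-1/8


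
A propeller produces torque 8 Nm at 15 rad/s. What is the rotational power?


Given: tau = 8 Nm, omega = 15 rad/s
Using P = tau * omega
P = 8 * 15
P = 120 W

120 W


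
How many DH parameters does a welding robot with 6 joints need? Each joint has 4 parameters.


Given: 6 joints, 4 DH parameters per joint (d, theta, a, alpha)
Total DH parameters = number_of_joints * 4
Total = 6 * 4
Total = 24

24


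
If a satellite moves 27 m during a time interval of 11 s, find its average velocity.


Given: distance d = 27 m, time t = 11 s
Using v = d / t
v = 27 / 11
v = 27/11 m/s

27/11 m/s


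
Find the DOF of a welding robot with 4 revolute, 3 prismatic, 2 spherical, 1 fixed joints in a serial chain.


Given: serial robot with 4 revolute, 3 prismatic, 2 spherical, 1 fixed joints
DOF contribution per joint type: revolute=1, prismatic=1, spherical=3, fixed=0
DOF = 4*1 + 3*1 + 2*3 + 1*0
DOF = 13

13


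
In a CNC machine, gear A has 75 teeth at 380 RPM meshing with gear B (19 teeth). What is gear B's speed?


Given: N1 = 75 teeth, w1 = 380 RPM, N2 = 19 teeth
Using N1*w1 = N2*w2
w2 = N1*w1 / N2
w2 = 75*380 / 19
w2 = 28500 / 19
w2 = 1500 RPM

1500 RPM


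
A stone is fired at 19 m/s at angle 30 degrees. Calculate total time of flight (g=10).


Given: v0 = 19 m/s, theta = 30 deg, g = 10 m/s^2
sin(30) = 1/2
Using T = 2*v0*sin(theta) / g
T = 2*19*1/2 / 10
T = 19 / 10
T = 19/10 s

19/10 s


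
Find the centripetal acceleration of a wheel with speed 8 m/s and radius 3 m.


Given: v = 8 m/s, r = 3 m
Using a_c = v^2 / r
a_c = 8^2 / 3
a_c = 64 / 3
a_c = 64/3 m/s^2

64/3 m/s^2


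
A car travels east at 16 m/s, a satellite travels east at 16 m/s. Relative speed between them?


Given: v_A = 16 m/s east, v_B = 16 m/s east
Both move in the same direction; relative speed = |v_A - v_B|
|16 - 16| = |0|
= 0 m/s

0 m/s


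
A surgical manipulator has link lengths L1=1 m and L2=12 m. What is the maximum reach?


Given: L1 = 1 m, L2 = 12 m
For a 2-link planar arm, max reach = L1 + L2 (fully extended)
Max reach = 1 + 12
Max reach = 13 m

13 m


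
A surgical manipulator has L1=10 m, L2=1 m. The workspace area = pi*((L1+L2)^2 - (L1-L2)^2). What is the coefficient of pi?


Given: L1 = 10, L2 = 1
(L1+L2)^2 = (11)^2 = 121
(L1-L2)^2 = (9)^2 = 81
Difference = 121 - 81 = 40
This equals 4*L1*L2 = 4*10*1 = 40
Workspace area = 40*pi

40


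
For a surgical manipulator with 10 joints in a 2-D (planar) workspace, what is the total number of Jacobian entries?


Given: task space dimension = 2, joints = 10
Jacobian is a 2 x 10 matrix
Total entries = rows * columns
Total = 2 * 10
Total = 20

20


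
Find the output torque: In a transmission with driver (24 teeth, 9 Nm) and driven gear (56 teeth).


Given: N1 = 24, N2 = 56, T1 = 9 Nm
Using T2/T1 = N2/N1
T2 = T1 * N2 / N1
T2 = 9 * 56 / 24
T2 = 504 / 24
T2 = 21 Nm

21 Nm


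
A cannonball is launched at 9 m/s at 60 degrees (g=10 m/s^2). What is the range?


Given: v0 = 9 m/s, theta = 60 deg, g = 10 m/s^2
sin(2*60) = sin(120) = sqrt(3)/2
Using R = v0^2 * sin(2*theta) / g
R = 9^2 * (sqrt(3)/2) / 10
R = 81 * sqrt(3) / 20
R = 81/20*sqrt(3) m

81/20*sqrt(3) m


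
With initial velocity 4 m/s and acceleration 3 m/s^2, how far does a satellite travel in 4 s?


Given: v0 = 4 m/s, a = 3 m/s^2, t = 4 s
Using s = v0*t + (1/2)*a*t^2
s = 4*4 + (1/2)*3*4^2
s = 16 + (1/2)*48
s = 16 + 24
s = 40

40 m


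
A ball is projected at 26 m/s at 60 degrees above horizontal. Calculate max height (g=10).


Given: v0 = 26 m/s, theta = 60 deg, g = 10 m/s^2
sin^2(60) = 3/4
Using H = v0^2 * sin^2(theta) / (2*g)
H = 26^2 * 3/4 / (2*10)
H = 676 * 3/4 / 20
H = 507 / 20
H = 507/20 m

507/20 m


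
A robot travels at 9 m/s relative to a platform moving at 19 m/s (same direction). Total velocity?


Given: object velocity = 9 m/s, platform velocity = 19 m/s (same direction)
Using classical velocity addition: v_total = v_object + v_platform
v_total = 9 + 19
v_total = 28 m/s

28 m/s


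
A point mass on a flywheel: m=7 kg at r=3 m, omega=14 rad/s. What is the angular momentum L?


Given: m = 7 kg, r = 3 m, omega = 14 rad/s
For a point mass: I = m*r^2
I = 7*3^2 = 7*9 = 63
L = I*omega = 63*14
L = 882 kg*m^2/s

882 kg*m^2/s


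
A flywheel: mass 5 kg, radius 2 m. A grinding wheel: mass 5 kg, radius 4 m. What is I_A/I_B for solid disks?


Given: M1=5 kg, R1=2 m, M2=5 kg, R2=4 m
For a disk: I = (1/2)*M*R^2, so I_A/I_B = (M1*R1^2)/(M2*R2^2)
M1*R1^2 = 5*4 = 20
M2*R2^2 = 5*16 = 80
I_A/I_B = 20/80 = 1/4

1/4


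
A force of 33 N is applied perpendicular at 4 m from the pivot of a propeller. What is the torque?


Given: F = 33 N, r = 4 m, angle = 90 deg (perpendicular)
Using tau = F * r * sin(90)
sin(90) = 1
tau = 33 * 4 * 1
tau = 132 Nm

132 Nm


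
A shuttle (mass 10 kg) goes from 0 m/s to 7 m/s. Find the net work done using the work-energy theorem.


Given: m = 10 kg, v0 = 0 m/s, v = 7 m/s
Using W = (1/2)*m*(v^2 - v0^2)
v^2 = 7^2 = 49
v0^2 = 0^2 = 0
v^2 - v0^2 = 49 - 0 = 49
W = (1/2)*10*49 = 245 J

245 J


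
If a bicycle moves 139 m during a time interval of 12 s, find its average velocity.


Given: distance d = 139 m, time t = 12 s
Using v = d / t
v = 139 / 12
v = 139/12 m/s

139/12 m/s


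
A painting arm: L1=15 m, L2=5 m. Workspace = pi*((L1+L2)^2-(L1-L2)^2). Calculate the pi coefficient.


Given: L1 = 15, L2 = 5
(L1+L2)^2 = (20)^2 = 400
(L1-L2)^2 = (10)^2 = 100
Difference = 400 - 100 = 300
This equals 4*L1*L2 = 4*15*5 = 300
Workspace area = 300*pi

300


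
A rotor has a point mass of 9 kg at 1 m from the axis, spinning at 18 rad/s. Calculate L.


Given: m = 9 kg, r = 1 m, omega = 18 rad/s
For a point mass: I = m*r^2
I = 9*1^2 = 9*1 = 9
L = I*omega = 9*18
L = 162 kg*m^2/s

162 kg*m^2/s


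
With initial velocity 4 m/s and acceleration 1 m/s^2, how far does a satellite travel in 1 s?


Given: v0 = 4 m/s, a = 1 m/s^2, t = 1 s
Using s = v0*t + (1/2)*a*t^2
s = 4*1 + (1/2)*1*1^2
s = 4 + (1/2)*1
s = 4 + 1/2
s = 9/2

9/2 m


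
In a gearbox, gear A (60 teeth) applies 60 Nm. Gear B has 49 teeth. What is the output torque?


Given: N1 = 60, N2 = 49, T1 = 60 Nm
Using T2/T1 = N2/N1
T2 = T1 * N2 / N1
T2 = 60 * 49 / 60
T2 = 2940 / 60
T2 = 49 Nm

49 Nm


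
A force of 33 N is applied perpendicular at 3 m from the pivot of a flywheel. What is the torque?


Given: F = 33 N, r = 3 m, angle = 90 deg (perpendicular)
Using tau = F * r * sin(90)
sin(90) = 1
tau = 33 * 3 * 1
tau = 99 Nm

99 Nm


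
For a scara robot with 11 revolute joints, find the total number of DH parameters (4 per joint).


Given: 11 joints, 4 DH parameters per joint (d, theta, a, alpha)
Total DH parameters = number_of_joints * 4
Total = 11 * 4
Total = 44

44


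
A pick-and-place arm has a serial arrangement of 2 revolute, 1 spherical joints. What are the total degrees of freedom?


Given: serial robot with 2 revolute, 1 spherical joints
DOF contribution per joint type: revolute=1, prismatic=1, spherical=3, fixed=0
DOF = 2*1 + 1*3
DOF = 5

5


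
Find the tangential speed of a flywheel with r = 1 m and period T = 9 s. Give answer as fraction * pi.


Given: radius r = 1 m, period T = 9 s
Using v = 2*pi*r / T
v = 2*pi*1 / 9
v = 2*pi / 9
v = 2/9*pi m/s

2/9*pi m/s


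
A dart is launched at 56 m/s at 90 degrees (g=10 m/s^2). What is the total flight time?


Given: v0 = 56 m/s, theta = 90 deg, g = 10 m/s^2
sin(90) = 1
Using T = 2*v0*sin(theta) / g
T = 2*56*1 / 10
T = 112 / 10
T = 56/5 s

56/5 s


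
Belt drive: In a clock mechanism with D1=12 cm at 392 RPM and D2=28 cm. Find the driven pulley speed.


Given: D1 = 12 cm, w1 = 392 RPM, D2 = 28 cm
Using D1*w1 = D2*w2
w2 = D1*w1 / D2
w2 = 12*392 / 28
w2 = 4704 / 28
w2 = 168 RPM

168 RPM


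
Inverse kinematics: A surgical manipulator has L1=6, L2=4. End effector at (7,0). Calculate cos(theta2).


Given: L1 = 6, L2 = 4, target (x, y) = (7, 0)
Using cos(theta2) = (x^2 + y^2 - L1^2 - L2^2) / (2*L1*L2)
x^2 + y^2 = 7^2 + 0 = 49
L1^2 + L2^2 = 36 + 16 = 52
Numerator = 49 - 52 = -3
Denominator = 2*6*4 = 48
cos(theta2) = -3/48 = -1/16

-1/16


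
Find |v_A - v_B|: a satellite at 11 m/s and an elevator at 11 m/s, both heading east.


Given: v_A = 11 m/s east, v_B = 11 m/s east
Both move in the same direction; relative speed = |v_A - v_B|
|11 - 11| = |0|
= 0 m/s

0 m/s


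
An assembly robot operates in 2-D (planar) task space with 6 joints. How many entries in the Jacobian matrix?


Given: task space dimension = 2, joints = 6
Jacobian is a 2 x 6 matrix
Total entries = rows * columns
Total = 2 * 6
Total = 12

12


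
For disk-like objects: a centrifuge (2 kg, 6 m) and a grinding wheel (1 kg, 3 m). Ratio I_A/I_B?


Given: M1=2 kg, R1=6 m, M2=1 kg, R2=3 m
For a disk: I = (1/2)*M*R^2, so I_A/I_B = (M1*R1^2)/(M2*R2^2)
M1*R1^2 = 2*36 = 72
M2*R2^2 = 1*9 = 9
I_A/I_B = 72/9 = 8

8


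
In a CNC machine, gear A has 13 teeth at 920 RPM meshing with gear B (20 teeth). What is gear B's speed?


Given: N1 = 13 teeth, w1 = 920 RPM, N2 = 20 teeth
Using N1*w1 = N2*w2
w2 = N1*w1 / N2
w2 = 13*920 / 20
w2 = 11960 / 20
w2 = 598 RPM

598 RPM


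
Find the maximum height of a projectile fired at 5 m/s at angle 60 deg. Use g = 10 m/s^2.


Given: v0 = 5 m/s, theta = 60 deg, g = 10 m/s^2
sin^2(60) = 3/4
Using H = v0^2 * sin^2(theta) / (2*g)
H = 5^2 * 3/4 / (2*10)
H = 25 * 3/4 / 20
H = 75/4 / 20
H = 15/16 m

15/16 m


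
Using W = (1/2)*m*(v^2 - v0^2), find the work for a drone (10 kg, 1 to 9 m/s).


Given: m = 10 kg, v0 = 1 m/s, v = 9 m/s
Using W = (1/2)*m*(v^2 - v0^2)
v^2 = 9^2 = 81
v0^2 = 1^2 = 1
v^2 - v0^2 = 81 - 1 = 80
W = (1/2)*10*80 = 400 J

400 J


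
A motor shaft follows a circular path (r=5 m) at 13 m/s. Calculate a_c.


Given: v = 13 m/s, r = 5 m
Using a_c = v^2 / r
a_c = 13^2 / 5
a_c = 169 / 5
a_c = 169/5 m/s^2

169/5 m/s^2


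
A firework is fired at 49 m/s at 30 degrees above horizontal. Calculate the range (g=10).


Given: v0 = 49 m/s, theta = 30 deg, g = 10 m/s^2
sin(2*30) = sin(60) = sqrt(3)/2
Using R = v0^2 * sin(2*theta) / g
R = 49^2 * (sqrt(3)/2) / 10
R = 2401 * sqrt(3) / 20
R = 2401/20*sqrt(3) m

2401/20*sqrt(3) m


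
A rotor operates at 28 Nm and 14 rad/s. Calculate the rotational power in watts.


Given: tau = 28 Nm, omega = 14 rad/s
Using P = tau * omega
P = 28 * 14
P = 392 W

392 W


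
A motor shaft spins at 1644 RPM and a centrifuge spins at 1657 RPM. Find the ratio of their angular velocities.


Given: RPM_A = 1644, RPM_B = 1657
omega = 2*pi*RPM/60, so omega_A/omega_B = RPM_A / RPM_B
omega_A/omega_B = 1644 / 1657
omega_A/omega_B = 1644/1657

1644/1657


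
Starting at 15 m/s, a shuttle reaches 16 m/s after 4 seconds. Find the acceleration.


Given: initial velocity v0 = 15 m/s, final velocity v = 16 m/s, time t = 4 s
Using a = (v - v0) / t
a = (16 - 15) / 4
a = 1 / 4
a = 1/4 m/s^2

1/4 m/s^2


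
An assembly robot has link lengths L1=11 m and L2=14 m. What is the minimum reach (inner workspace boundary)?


Given: L1 = 11 m, L2 = 14 m
For a 2-link planar arm, min reach = |L1 - L2| (second link folded back)
Min reach = |11 - 14|
Min reach = 3 m

3 m


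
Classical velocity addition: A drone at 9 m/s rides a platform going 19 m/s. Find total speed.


Given: object velocity = 9 m/s, platform velocity = 19 m/s (same direction)
Using classical velocity addition: v_total = v_object + v_platform
v_total = 9 + 19
v_total = 28 m/s

28 m/s


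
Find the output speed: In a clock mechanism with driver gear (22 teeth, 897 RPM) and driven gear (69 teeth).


Given: N1 = 22 teeth, w1 = 897 RPM, N2 = 69 teeth
Using N1*w1 = N2*w2
w2 = N1*w1 / N2
w2 = 22*897 / 69
w2 = 19734 / 69
w2 = 286 RPM

286 RPM


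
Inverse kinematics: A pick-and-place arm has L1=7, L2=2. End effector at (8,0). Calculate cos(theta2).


Given: L1 = 7, L2 = 2, target (x, y) = (8, 0)
Using cos(theta2) = (x^2 + y^2 - L1^2 - L2^2) / (2*L1*L2)
x^2 + y^2 = 8^2 + 0 = 64
L1^2 + L2^2 = 49 + 4 = 53
Numerator = 64 - 53 = 11
Denominator = 2*7*2 = 28
cos(theta2) = 11/28 = 11/28

11/28


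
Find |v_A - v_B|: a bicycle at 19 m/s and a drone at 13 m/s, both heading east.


Given: v_A = 19 m/s east, v_B = 13 m/s east
Both move in the same direction; relative speed = |v_A - v_B|
|19 - 13| = |6|
= 6 m/s

6 m/s


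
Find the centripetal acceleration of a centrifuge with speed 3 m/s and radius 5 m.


Given: v = 3 m/s, r = 5 m
Using a_c = v^2 / r
a_c = 3^2 / 5
a_c = 9 / 5
a_c = 9/5 m/s^2

9/5 m/s^2


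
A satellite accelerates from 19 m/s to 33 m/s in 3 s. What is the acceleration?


Given: initial velocity v0 = 19 m/s, final velocity v = 33 m/s, time t = 3 s
Using a = (v - v0) / t
a = (33 - 19) / 3
a = 14 / 3
a = 14/3 m/s^2

14/3 m/s^2


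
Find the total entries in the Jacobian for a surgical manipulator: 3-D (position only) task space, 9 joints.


Given: task space dimension = 3, joints = 9
Jacobian is a 3 x 9 matrix
Total entries = rows * columns
Total = 3 * 9
Total = 27

27


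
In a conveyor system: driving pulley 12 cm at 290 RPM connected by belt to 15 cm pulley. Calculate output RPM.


Given: D1 = 12 cm, w1 = 290 RPM, D2 = 15 cm
Using D1*w1 = D2*w2
w2 = D1*w1 / D2
w2 = 12*290 / 15
w2 = 3480 / 15
w2 = 232 RPM

232 RPM


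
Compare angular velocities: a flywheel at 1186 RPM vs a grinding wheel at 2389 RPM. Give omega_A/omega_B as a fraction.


Given: RPM_A = 1186, RPM_B = 2389
omega = 2*pi*RPM/60, so omega_A/omega_B = RPM_A / RPM_B
omega_A/omega_B = 1186 / 2389
omega_A/omega_B = 1186/2389

1186/2389


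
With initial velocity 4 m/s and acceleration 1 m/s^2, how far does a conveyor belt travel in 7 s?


Given: v0 = 4 m/s, a = 1 m/s^2, t = 7 s
Using s = v0*t + (1/2)*a*t^2
s = 4*7 + (1/2)*1*7^2
s = 28 + (1/2)*49
s = 28 + 49/2
s = 105/2

105/2 m


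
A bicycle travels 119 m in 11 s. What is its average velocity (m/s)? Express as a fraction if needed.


Given: distance d = 119 m, time t = 11 s
Using v = d / t
v = 119 / 11
v = 119/11 m/s

119/11 m/s


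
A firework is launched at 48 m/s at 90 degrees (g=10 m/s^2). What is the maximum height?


Given: v0 = 48 m/s, theta = 90 deg, g = 10 m/s^2
sin^2(90) = 1
Using H = v0^2 * sin^2(theta) / (2*g)
H = 48^2 * 1 / (2*10)
H = 2304 * 1 / 20
H = 2304 / 20
H = 576/5 m

576/5 m


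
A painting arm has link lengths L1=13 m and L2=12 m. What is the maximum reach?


Given: L1 = 13 m, L2 = 12 m
For a 2-link planar arm, max reach = L1 + L2 (fully extended)
Max reach = 13 + 12
Max reach = 25 m

25 m


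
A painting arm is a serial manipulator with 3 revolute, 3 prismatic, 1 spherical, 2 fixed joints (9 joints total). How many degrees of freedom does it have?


Given: serial robot with 3 revolute, 3 prismatic, 1 spherical, 2 fixed joints
DOF contribution per joint type: revolute=1, prismatic=1, spherical=3, fixed=0
DOF = 3*1 + 3*1 + 1*3 + 2*0
DOF = 9

9


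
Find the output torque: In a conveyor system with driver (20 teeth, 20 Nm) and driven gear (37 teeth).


Given: N1 = 20, N2 = 37, T1 = 20 Nm
Using T2/T1 = N2/N1
T2 = T1 * N2 / N1
T2 = 20 * 37 / 20
T2 = 740 / 20
T2 = 37 Nm

37 Nm


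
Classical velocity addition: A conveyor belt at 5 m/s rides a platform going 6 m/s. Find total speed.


Given: object velocity = 5 m/s, platform velocity = 6 m/s (same direction)
Using classical velocity addition: v_total = v_object + v_platform
v_total = 5 + 6
v_total = 11 m/s

11 m/s


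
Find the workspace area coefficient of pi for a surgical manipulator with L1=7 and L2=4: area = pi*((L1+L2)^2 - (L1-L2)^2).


Given: L1 = 7, L2 = 4
(L1+L2)^2 = (11)^2 = 121
(L1-L2)^2 = (3)^2 = 9
Difference = 121 - 9 = 112
This equals 4*L1*L2 = 4*7*4 = 112
Workspace area = 112*pi

112


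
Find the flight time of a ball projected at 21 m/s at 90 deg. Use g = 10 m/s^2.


Given: v0 = 21 m/s, theta = 90 deg, g = 10 m/s^2
sin(90) = 1
Using T = 2*v0*sin(theta) / g
T = 2*21*1 / 10
T = 42 / 10
T = 21/5 s

21/5 s


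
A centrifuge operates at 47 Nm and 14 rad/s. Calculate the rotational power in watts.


Given: tau = 47 Nm, omega = 14 rad/s
Using P = tau * omega
P = 47 * 14
P = 658 W

658 W


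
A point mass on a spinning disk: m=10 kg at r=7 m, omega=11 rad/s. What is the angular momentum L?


Given: m = 10 kg, r = 7 m, omega = 11 rad/s
For a point mass: I = m*r^2
I = 10*7^2 = 10*49 = 490
L = I*omega = 490*11
L = 5390 kg*m^2/s

5390 kg*m^2/s


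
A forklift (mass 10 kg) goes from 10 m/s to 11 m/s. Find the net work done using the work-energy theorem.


Given: m = 10 kg, v0 = 10 m/s, v = 11 m/s
Using W = (1/2)*m*(v^2 - v0^2)
v^2 = 11^2 = 121
v0^2 = 10^2 = 100
v^2 - v0^2 = 121 - 100 = 21
W = (1/2)*10*21 = 105 J

105 J


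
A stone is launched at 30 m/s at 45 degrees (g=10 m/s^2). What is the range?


Given: v0 = 30 m/s, theta = 45 deg, g = 10 m/s^2
sin(2*45) = sin(90) = 1
Using R = v0^2 * sin(2*theta) / g
R = 30^2 * 1 / 10
R = 900 / 10
R = 90 m

90 m


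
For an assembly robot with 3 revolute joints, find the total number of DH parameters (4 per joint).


Given: 3 joints, 4 DH parameters per joint (d, theta, a, alpha)
Total DH parameters = number_of_joints * 4
Total = 3 * 4
Total = 12

12


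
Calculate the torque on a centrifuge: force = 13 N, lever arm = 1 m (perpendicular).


Given: F = 13 N, r = 1 m, angle = 90 deg (perpendicular)
Using tau = F * r * sin(90)
sin(90) = 1
tau = 13 * 1 * 1
tau = 13 Nm

13 Nm


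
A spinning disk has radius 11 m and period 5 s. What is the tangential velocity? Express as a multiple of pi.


Given: radius r = 11 m, period T = 5 s
Using v = 2*pi*r / T
v = 2*pi*11 / 5
v = 22*pi / 5
v = 22/5*pi m/s

22/5*pi m/s


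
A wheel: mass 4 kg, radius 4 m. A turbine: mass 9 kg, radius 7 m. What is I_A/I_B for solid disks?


Given: M1=4 kg, R1=4 m, M2=9 kg, R2=7 m
For a disk: I = (1/2)*M*R^2, so I_A/I_B = (M1*R1^2)/(M2*R2^2)
M1*R1^2 = 4*16 = 64
M2*R2^2 = 9*49 = 441
I_A/I_B = 64/441 = 64/441

64/441


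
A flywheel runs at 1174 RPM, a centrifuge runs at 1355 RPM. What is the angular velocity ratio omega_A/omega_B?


Given: RPM_A = 1174, RPM_B = 1355
omega = 2*pi*RPM/60, so omega_A/omega_B = RPM_A / RPM_B
omega_A/omega_B = 1174 / 1355
omega_A/omega_B = 1174/1355

1174/1355


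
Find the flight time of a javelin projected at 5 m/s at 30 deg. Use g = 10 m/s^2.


Given: v0 = 5 m/s, theta = 30 deg, g = 10 m/s^2
sin(30) = 1/2
Using T = 2*v0*sin(theta) / g
T = 2*5*1/2 / 10
T = 5 / 10
T = 1/2 s

1/2 s


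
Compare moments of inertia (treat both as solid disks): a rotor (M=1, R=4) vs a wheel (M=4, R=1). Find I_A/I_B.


Given: M1=1 kg, R1=4 m, M2=4 kg, R2=1 m
For a disk: I = (1/2)*M*R^2, so I_A/I_B = (M1*R1^2)/(M2*R2^2)
M1*R1^2 = 1*16 = 16
M2*R2^2 = 4*1 = 4
I_A/I_B = 16/4 = 4

4


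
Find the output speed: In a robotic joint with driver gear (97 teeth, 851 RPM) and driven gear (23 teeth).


Given: N1 = 97 teeth, w1 = 851 RPM, N2 = 23 teeth
Using N1*w1 = N2*w2
w2 = N1*w1 / N2
w2 = 97*851 / 23
w2 = 82547 / 23
w2 = 3589 RPM

3589 RPM


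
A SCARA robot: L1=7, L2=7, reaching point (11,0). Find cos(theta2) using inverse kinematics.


Given: L1 = 7, L2 = 7, target (x, y) = (11, 0)
Using cos(theta2) = (x^2 + y^2 - L1^2 - L2^2) / (2*L1*L2)
x^2 + y^2 = 11^2 + 0 = 121
L1^2 + L2^2 = 49 + 49 = 98
Numerator = 121 - 98 = 23
Denominator = 2*7*7 = 98
cos(theta2) = 23/98 = 23/98

23/98


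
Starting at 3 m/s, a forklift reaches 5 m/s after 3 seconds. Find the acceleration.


Given: initial velocity v0 = 3 m/s, final velocity v = 5 m/s, time t = 3 s
Using a = (v - v0) / t
a = (5 - 3) / 3
a = 2 / 3
a = 2/3 m/s^2

2/3 m/s^2


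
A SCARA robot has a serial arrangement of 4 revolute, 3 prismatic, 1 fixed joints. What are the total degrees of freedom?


Given: serial robot with 4 revolute, 3 prismatic, 1 fixed joints
DOF contribution per joint type: revolute=1, prismatic=1, spherical=3, fixed=0
DOF = 4*1 + 3*1 + 1*0
DOF = 7

7


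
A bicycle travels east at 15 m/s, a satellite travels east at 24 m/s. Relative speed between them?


Given: v_A = 15 m/s east, v_B = 24 m/s east
Both move in the same direction; relative speed = |v_A - v_B|
|15 - 24| = |-9|
= 9 m/s

9 m/s


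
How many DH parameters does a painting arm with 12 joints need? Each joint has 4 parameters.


Given: 12 joints, 4 DH parameters per joint (d, theta, a, alpha)
Total DH parameters = number_of_joints * 4
Total = 12 * 4
Total = 48

48


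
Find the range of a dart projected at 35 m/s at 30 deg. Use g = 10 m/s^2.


Given: v0 = 35 m/s, theta = 30 deg, g = 10 m/s^2
sin(2*30) = sin(60) = sqrt(3)/2
Using R = v0^2 * sin(2*theta) / g
R = 35^2 * (sqrt(3)/2) / 10
R = 1225 * sqrt(3) / 20
R = 245/4*sqrt(3) m

245/4*sqrt(3) m


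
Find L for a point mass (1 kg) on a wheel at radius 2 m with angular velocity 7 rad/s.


Given: m = 1 kg, r = 2 m, omega = 7 rad/s
For a point mass: I = m*r^2
I = 1*2^2 = 1*4 = 4
L = I*omega = 4*7
L = 28 kg*m^2/s

28 kg*m^2/s


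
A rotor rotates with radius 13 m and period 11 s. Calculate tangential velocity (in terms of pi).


Given: radius r = 13 m, period T = 11 s
Using v = 2*pi*r / T
v = 2*pi*13 / 11
v = 26*pi / 11
v = 26/11*pi m/s

26/11*pi m/s


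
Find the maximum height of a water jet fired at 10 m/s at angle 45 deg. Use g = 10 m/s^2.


Given: v0 = 10 m/s, theta = 45 deg, g = 10 m/s^2
sin^2(45) = 1/2
Using H = v0^2 * sin^2(theta) / (2*g)
H = 10^2 * 1/2 / (2*10)
H = 100 * 1/2 / 20
H = 50 / 20
H = 5/2 m

5/2 m


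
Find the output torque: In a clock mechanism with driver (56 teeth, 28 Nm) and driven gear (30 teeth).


Given: N1 = 56, N2 = 30, T1 = 28 Nm
Using T2/T1 = N2/N1
T2 = T1 * N2 / N1
T2 = 28 * 30 / 56
T2 = 840 / 56
T2 = 15 Nm

15 Nm


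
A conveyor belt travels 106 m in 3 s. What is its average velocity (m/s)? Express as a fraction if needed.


Given: distance d = 106 m, time t = 3 s
Using v = d / t
v = 106 / 3
v = 106/3 m/s

106/3 m/s


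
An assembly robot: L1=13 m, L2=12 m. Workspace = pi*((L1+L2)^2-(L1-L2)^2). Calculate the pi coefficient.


Given: L1 = 13, L2 = 12
(L1+L2)^2 = (25)^2 = 625
(L1-L2)^2 = (1)^2 = 1
Difference = 625 - 1 = 624
This equals 4*L1*L2 = 4*13*12 = 624
Workspace area = 624*pi

624


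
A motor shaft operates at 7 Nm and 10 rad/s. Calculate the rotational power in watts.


Given: tau = 7 Nm, omega = 10 rad/s
Using P = tau * omega
P = 7 * 10
P = 70 W

70 W


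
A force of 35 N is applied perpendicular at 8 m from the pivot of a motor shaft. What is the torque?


Given: F = 35 N, r = 8 m, angle = 90 deg (perpendicular)
Using tau = F * r * sin(90)
sin(90) = 1
tau = 35 * 8 * 1
tau = 280 Nm

280 Nm


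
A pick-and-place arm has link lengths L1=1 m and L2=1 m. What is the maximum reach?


Given: L1 = 1 m, L2 = 1 m
For a 2-link planar arm, max reach = L1 + L2 (fully extended)
Max reach = 1 + 1
Max reach = 2 m

2 m


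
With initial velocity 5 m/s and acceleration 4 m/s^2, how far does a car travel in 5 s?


Given: v0 = 5 m/s, a = 4 m/s^2, t = 5 s
Using s = v0*t + (1/2)*a*t^2
s = 5*5 + (1/2)*4*5^2
s = 25 + (1/2)*100
s = 25 + 50
s = 75

75 m


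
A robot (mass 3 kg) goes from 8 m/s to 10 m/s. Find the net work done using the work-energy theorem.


Given: m = 3 kg, v0 = 8 m/s, v = 10 m/s
Using W = (1/2)*m*(v^2 - v0^2)
v^2 = 10^2 = 100
v0^2 = 8^2 = 64
v^2 - v0^2 = 100 - 64 = 36
W = (1/2)*3*36 = 54 J

54 J


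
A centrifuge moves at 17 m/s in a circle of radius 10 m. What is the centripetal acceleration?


Given: v = 17 m/s, r = 10 m
Using a_c = v^2 / r
a_c = 17^2 / 10
a_c = 289 / 10
a_c = 289/10 m/s^2

289/10 m/s^2


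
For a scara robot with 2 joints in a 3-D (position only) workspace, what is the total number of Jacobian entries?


Given: task space dimension = 3, joints = 2
Jacobian is a 3 x 2 matrix
Total entries = rows * columns
Total = 3 * 2
Total = 6

6


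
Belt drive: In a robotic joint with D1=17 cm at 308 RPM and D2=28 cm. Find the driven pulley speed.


Given: D1 = 17 cm, w1 = 308 RPM, D2 = 28 cm
Using D1*w1 = D2*w2
w2 = D1*w1 / D2
w2 = 17*308 / 28
w2 = 5236 / 28
w2 = 187 RPM

187 RPM


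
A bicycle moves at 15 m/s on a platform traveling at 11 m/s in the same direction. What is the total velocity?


Given: object velocity = 15 m/s, platform velocity = 11 m/s (same direction)
Using classical velocity addition: v_total = v_object + v_platform
v_total = 15 + 11
v_total = 26 m/s

26 m/s


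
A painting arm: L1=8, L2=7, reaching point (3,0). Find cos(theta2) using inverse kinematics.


Given: L1 = 8, L2 = 7, target (x, y) = (3, 0)
Using cos(theta2) = (x^2 + y^2 - L1^2 - L2^2) / (2*L1*L2)
x^2 + y^2 = 3^2 + 0 = 9
L1^2 + L2^2 = 64 + 49 = 113
Numerator = 9 - 113 = -104
Denominator = 2*8*7 = 112
cos(theta2) = -104/112 = -13/14

-13/14


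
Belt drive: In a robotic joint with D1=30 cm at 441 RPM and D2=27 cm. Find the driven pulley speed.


Given: D1 = 30 cm, w1 = 441 RPM, D2 = 27 cm
Using D1*w1 = D2*w2
w2 = D1*w1 / D2
w2 = 30*441 / 27
w2 = 13230 / 27
w2 = 490 RPM

490 RPM


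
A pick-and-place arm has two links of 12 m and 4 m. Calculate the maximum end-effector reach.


Given: L1 = 12 m, L2 = 4 m
For a 2-link planar arm, max reach = L1 + L2 (fully extended)
Max reach = 12 + 4
Max reach = 16 m

16 m


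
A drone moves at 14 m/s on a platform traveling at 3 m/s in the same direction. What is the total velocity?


Given: object velocity = 14 m/s, platform velocity = 3 m/s (same direction)
Using classical velocity addition: v_total = v_object + v_platform
v_total = 14 + 3
v_total = 17 m/s

17 m/s


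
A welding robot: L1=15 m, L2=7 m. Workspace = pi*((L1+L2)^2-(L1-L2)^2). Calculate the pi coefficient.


Given: L1 = 15, L2 = 7
(L1+L2)^2 = (22)^2 = 484
(L1-L2)^2 = (8)^2 = 64
Difference = 484 - 64 = 420
This equals 4*L1*L2 = 4*15*7 = 420
Workspace area = 420*pi

420


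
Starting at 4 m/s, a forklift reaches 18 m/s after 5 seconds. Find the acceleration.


Given: initial velocity v0 = 4 m/s, final velocity v = 18 m/s, time t = 5 s
Using a = (v - v0) / t
a = (18 - 4) / 5
a = 14 / 5
a = 14/5 m/s^2

14/5 m/s^2


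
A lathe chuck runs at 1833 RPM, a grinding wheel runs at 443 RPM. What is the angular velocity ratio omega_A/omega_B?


Given: RPM_A = 1833, RPM_B = 443
omega = 2*pi*RPM/60, so omega_A/omega_B = RPM_A / RPM_B
omega_A/omega_B = 1833 / 443
omega_A/omega_B = 1833/443

1833/443


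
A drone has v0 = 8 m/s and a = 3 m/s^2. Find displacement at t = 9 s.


Given: v0 = 8 m/s, a = 3 m/s^2, t = 9 s
Using s = v0*t + (1/2)*a*t^2
s = 8*9 + (1/2)*3*9^2
s = 72 + (1/2)*243
s = 72 + 243/2
s = 387/2

387/2 m


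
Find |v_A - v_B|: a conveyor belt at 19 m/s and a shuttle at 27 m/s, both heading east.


Given: v_A = 19 m/s east, v_B = 27 m/s east
Both move in the same direction; relative speed = |v_A - v_B|
|19 - 27| = |-8|
= 8 m/s

8 m/s


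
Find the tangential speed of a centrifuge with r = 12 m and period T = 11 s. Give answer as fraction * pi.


Given: radius r = 12 m, period T = 11 s
Using v = 2*pi*r / T
v = 2*pi*12 / 11
v = 24*pi / 11
v = 24/11*pi m/s

24/11*pi m/s


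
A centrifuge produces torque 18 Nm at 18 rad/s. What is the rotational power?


Given: tau = 18 Nm, omega = 18 rad/s
Using P = tau * omega
P = 18 * 18
P = 324 W

324 W


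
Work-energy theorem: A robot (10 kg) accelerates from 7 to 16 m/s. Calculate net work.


Given: m = 10 kg, v0 = 7 m/s, v = 16 m/s
Using W = (1/2)*m*(v^2 - v0^2)
v^2 = 16^2 = 256
v0^2 = 7^2 = 49
v^2 - v0^2 = 256 - 49 = 207
W = (1/2)*10*207 = 1035 J

1035 J


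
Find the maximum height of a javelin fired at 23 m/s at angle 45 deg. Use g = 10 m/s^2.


Given: v0 = 23 m/s, theta = 45 deg, g = 10 m/s^2
sin^2(45) = 1/2
Using H = v0^2 * sin^2(theta) / (2*g)
H = 23^2 * 1/2 / (2*10)
H = 529 * 1/2 / 20
H = 529/2 / 20
H = 529/40 m

529/40 m


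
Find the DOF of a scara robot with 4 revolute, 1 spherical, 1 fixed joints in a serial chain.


Given: serial robot with 4 revolute, 1 spherical, 1 fixed joints
DOF contribution per joint type: revolute=1, prismatic=1, spherical=3, fixed=0
DOF = 4*1 + 1*3 + 1*0
DOF = 7

7


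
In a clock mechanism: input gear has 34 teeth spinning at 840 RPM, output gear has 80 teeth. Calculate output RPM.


Given: N1 = 34 teeth, w1 = 840 RPM, N2 = 80 teeth
Using N1*w1 = N2*w2
w2 = N1*w1 / N2
w2 = 34*840 / 80
w2 = 28560 / 80
w2 = 357 RPM

357 RPM


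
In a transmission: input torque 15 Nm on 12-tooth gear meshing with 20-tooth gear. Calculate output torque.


Given: N1 = 12, N2 = 20, T1 = 15 Nm
Using T2/T1 = N2/N1
T2 = T1 * N2 / N1
T2 = 15 * 20 / 12
T2 = 300 / 12
T2 = 25 Nm

25 Nm


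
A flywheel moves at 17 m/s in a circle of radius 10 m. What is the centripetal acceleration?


Given: v = 17 m/s, r = 10 m
Using a_c = v^2 / r
a_c = 17^2 / 10
a_c = 289 / 10
a_c = 289/10 m/s^2

289/10 m/s^2


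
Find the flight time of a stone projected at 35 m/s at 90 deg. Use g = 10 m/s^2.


Given: v0 = 35 m/s, theta = 90 deg, g = 10 m/s^2
sin(90) = 1
Using T = 2*v0*sin(theta) / g
T = 2*35*1 / 10
T = 70 / 10
T = 7 s

7 s


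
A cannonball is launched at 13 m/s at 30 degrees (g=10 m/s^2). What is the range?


Given: v0 = 13 m/s, theta = 30 deg, g = 10 m/s^2
sin(2*30) = sin(60) = sqrt(3)/2
Using R = v0^2 * sin(2*theta) / g
R = 13^2 * (sqrt(3)/2) / 10
R = 169 * sqrt(3) / 20
R = 169/20*sqrt(3) m

169/20*sqrt(3) m


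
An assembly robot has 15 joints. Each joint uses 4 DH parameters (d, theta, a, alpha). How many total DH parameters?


Given: 15 joints, 4 DH parameters per joint (d, theta, a, alpha)
Total DH parameters = number_of_joints * 4
Total = 15 * 4
Total = 60

60


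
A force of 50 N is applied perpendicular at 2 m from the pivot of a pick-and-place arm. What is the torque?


Given: F = 50 N, r = 2 m, angle = 90 deg (perpendicular)
Using tau = F * r * sin(90)
sin(90) = 1
tau = 50 * 2 * 1
tau = 100 Nm

100 Nm


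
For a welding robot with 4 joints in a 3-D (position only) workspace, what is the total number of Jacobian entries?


Given: task space dimension = 3, joints = 4
Jacobian is a 3 x 4 matrix
Total entries = rows * columns
Total = 3 * 4
Total = 12

12


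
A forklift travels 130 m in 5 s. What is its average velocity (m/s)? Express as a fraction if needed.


Given: distance d = 130 m, time t = 5 s
Using v = d / t
v = 130 / 5
v = 26 m/s

26 m/s


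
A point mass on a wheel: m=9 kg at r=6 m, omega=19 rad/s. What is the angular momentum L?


Given: m = 9 kg, r = 6 m, omega = 19 rad/s
For a point mass: I = m*r^2
I = 9*6^2 = 9*36 = 324
L = I*omega = 324*19
L = 6156 kg*m^2/s

6156 kg*m^2/s


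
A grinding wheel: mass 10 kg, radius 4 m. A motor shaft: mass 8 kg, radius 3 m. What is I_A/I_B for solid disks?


Given: M1=10 kg, R1=4 m, M2=8 kg, R2=3 m
For a disk: I = (1/2)*M*R^2, so I_A/I_B = (M1*R1^2)/(M2*R2^2)
M1*R1^2 = 10*16 = 160
M2*R2^2 = 8*9 = 72
I_A/I_B = 160/72 = 20/9

20/9


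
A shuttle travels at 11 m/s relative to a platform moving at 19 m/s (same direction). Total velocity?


Given: object velocity = 11 m/s, platform velocity = 19 m/s (same direction)
Using classical velocity addition: v_total = v_object + v_platform
v_total = 11 + 19
v_total = 30 m/s

30 m/s


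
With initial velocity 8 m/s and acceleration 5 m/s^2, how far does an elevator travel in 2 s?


Given: v0 = 8 m/s, a = 5 m/s^2, t = 2 s
Using s = v0*t + (1/2)*a*t^2
s = 8*2 + (1/2)*5*2^2
s = 16 + (1/2)*20
s = 16 + 10
s = 26

26 m


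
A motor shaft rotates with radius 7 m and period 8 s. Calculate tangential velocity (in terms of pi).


Given: radius r = 7 m, period T = 8 s
Using v = 2*pi*r / T
v = 2*pi*7 / 8
v = 14*pi / 8
v = 7/4*pi m/s

7/4*pi m/s


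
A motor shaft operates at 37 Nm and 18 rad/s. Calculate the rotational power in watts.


Given: tau = 37 Nm, omega = 18 rad/s
Using P = tau * omega
P = 37 * 18
P = 666 W

666 W


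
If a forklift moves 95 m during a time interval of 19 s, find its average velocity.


Given: distance d = 95 m, time t = 19 s
Using v = d / t
v = 95 / 19
v = 5 m/s

5 m/s


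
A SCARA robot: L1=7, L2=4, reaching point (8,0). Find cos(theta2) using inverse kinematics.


Given: L1 = 7, L2 = 4, target (x, y) = (8, 0)
Using cos(theta2) = (x^2 + y^2 - L1^2 - L2^2) / (2*L1*L2)
x^2 + y^2 = 8^2 + 0 = 64
L1^2 + L2^2 = 49 + 16 = 65
Numerator = 64 - 65 = -1
Denominator = 2*7*4 = 56
cos(theta2) = -1/56 = -1/56

-1/56


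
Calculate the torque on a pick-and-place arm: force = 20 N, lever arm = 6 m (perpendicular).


Given: F = 20 N, r = 6 m, angle = 90 deg (perpendicular)
Using tau = F * r * sin(90)
sin(90) = 1
tau = 20 * 6 * 1
tau = 120 Nm

120 Nm


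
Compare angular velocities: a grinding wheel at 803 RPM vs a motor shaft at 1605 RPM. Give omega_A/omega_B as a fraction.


Given: RPM_A = 803, RPM_B = 1605
omega = 2*pi*RPM/60, so omega_A/omega_B = RPM_A / RPM_B
omega_A/omega_B = 803 / 1605
omega_A/omega_B = 803/1605

803/1605


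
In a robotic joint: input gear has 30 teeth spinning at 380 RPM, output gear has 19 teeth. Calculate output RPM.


Given: N1 = 30 teeth, w1 = 380 RPM, N2 = 19 teeth
Using N1*w1 = N2*w2
w2 = N1*w1 / N2
w2 = 30*380 / 19
w2 = 11400 / 19
w2 = 600 RPM

600 RPM


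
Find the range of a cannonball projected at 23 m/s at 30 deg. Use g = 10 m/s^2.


Given: v0 = 23 m/s, theta = 30 deg, g = 10 m/s^2
sin(2*30) = sin(60) = sqrt(3)/2
Using R = v0^2 * sin(2*theta) / g
R = 23^2 * (sqrt(3)/2) / 10
R = 529 * sqrt(3) / 20
R = 529/20*sqrt(3) m

529/20*sqrt(3) m


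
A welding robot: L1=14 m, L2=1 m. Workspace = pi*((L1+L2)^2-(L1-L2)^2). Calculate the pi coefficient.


Given: L1 = 14, L2 = 1
(L1+L2)^2 = (15)^2 = 225
(L1-L2)^2 = (13)^2 = 169
Difference = 225 - 169 = 56
This equals 4*L1*L2 = 4*14*1 = 56
Workspace area = 56*pi

56


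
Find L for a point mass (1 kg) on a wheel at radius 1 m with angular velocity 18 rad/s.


Given: m = 1 kg, r = 1 m, omega = 18 rad/s
For a point mass: I = m*r^2
I = 1*1^2 = 1*1 = 1
L = I*omega = 1*18
L = 18 kg*m^2/s

18 kg*m^2/s


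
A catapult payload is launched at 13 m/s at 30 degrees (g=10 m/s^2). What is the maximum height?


Given: v0 = 13 m/s, theta = 30 deg, g = 10 m/s^2
sin^2(30) = 1/4
Using H = v0^2 * sin^2(theta) / (2*g)
H = 13^2 * 1/4 / (2*10)
H = 169 * 1/4 / 20
H = 169/4 / 20
H = 169/80 m

169/80 m


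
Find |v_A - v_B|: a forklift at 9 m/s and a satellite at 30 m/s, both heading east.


Given: v_A = 9 m/s east, v_B = 30 m/s east
Both move in the same direction; relative speed = |v_A - v_B|
|9 - 30| = |-21|
= 21 m/s

21 m/s


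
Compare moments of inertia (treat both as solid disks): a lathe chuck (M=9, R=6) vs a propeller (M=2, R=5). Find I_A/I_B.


Given: M1=9 kg, R1=6 m, M2=2 kg, R2=5 m
For a disk: I = (1/2)*M*R^2, so I_A/I_B = (M1*R1^2)/(M2*R2^2)
M1*R1^2 = 9*36 = 324
M2*R2^2 = 2*25 = 50
I_A/I_B = 324/50 = 162/25

162/25


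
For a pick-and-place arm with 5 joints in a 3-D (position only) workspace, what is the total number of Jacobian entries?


Given: task space dimension = 3, joints = 5
Jacobian is a 3 x 5 matrix
Total entries = rows * columns
Total = 3 * 5
Total = 15

15


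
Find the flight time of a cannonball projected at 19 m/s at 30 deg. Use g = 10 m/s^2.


Given: v0 = 19 m/s, theta = 30 deg, g = 10 m/s^2
sin(30) = 1/2
Using T = 2*v0*sin(theta) / g
T = 2*19*1/2 / 10
T = 19 / 10
T = 19/10 s

19/10 s


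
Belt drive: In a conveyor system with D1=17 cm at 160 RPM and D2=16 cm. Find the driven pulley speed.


Given: D1 = 17 cm, w1 = 160 RPM, D2 = 16 cm
Using D1*w1 = D2*w2
w2 = D1*w1 / D2
w2 = 17*160 / 16
w2 = 2720 / 16
w2 = 170 RPM

170 RPM


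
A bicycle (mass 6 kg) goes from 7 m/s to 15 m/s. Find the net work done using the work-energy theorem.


Given: m = 6 kg, v0 = 7 m/s, v = 15 m/s
Using W = (1/2)*m*(v^2 - v0^2)
v^2 = 15^2 = 225
v0^2 = 7^2 = 49
v^2 - v0^2 = 225 - 49 = 176
W = (1/2)*6*176 = 528 J

528 J


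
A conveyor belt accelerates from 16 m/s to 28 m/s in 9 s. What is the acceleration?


Given: initial velocity v0 = 16 m/s, final velocity v = 28 m/s, time t = 9 s
Using a = (v - v0) / t
a = (28 - 16) / 9
a = 12 / 9
a = 4/3 m/s^2

4/3 m/s^2


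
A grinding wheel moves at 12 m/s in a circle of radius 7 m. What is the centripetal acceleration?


Given: v = 12 m/s, r = 7 m
Using a_c = v^2 / r
a_c = 12^2 / 7
a_c = 144 / 7
a_c = 144/7 m/s^2

144/7 m/s^2


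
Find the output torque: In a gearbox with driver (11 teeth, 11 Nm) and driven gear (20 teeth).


Given: N1 = 11, N2 = 20, T1 = 11 Nm
Using T2/T1 = N2/N1
T2 = T1 * N2 / N1
T2 = 11 * 20 / 11
T2 = 220 / 11
T2 = 20 Nm

20 Nm


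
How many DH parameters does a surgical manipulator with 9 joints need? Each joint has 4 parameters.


Given: 9 joints, 4 DH parameters per joint (d, theta, a, alpha)
Total DH parameters = number_of_joints * 4
Total = 9 * 4
Total = 36

36


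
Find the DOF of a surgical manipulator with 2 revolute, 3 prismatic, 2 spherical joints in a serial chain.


Given: serial robot with 2 revolute, 3 prismatic, 2 spherical joints
DOF contribution per joint type: revolute=1, prismatic=1, spherical=3, fixed=0
DOF = 2*1 + 3*1 + 2*3
DOF = 11

11
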